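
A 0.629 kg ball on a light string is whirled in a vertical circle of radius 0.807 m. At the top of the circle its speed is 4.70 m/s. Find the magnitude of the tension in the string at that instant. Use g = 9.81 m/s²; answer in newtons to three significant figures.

11.0 N

At the top, both T and the weight mg point inward (toward the centre), so T + mg = mv²/r.
T = m(v²/r − g) = 0.629 × ((4.70)²/0.807 − 9.81) = 0.629 × (27.37 − 9.81) = 0.629 × 17.56 = 11.05 N.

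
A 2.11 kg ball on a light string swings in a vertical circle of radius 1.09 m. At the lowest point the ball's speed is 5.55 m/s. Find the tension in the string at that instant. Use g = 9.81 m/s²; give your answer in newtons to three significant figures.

80.3 N

At the lowest point, T points up (toward the centre) and the weight mg points down (away from the centre), so the net inward force is T − mg = mv²/r.
T = m(v²/r + g) = 2.11 × ((5.55)²/1.09 + 9.81) = 2.11 × (28.26 + 9.81) = 2.11 × 38.07 = 80.33 N.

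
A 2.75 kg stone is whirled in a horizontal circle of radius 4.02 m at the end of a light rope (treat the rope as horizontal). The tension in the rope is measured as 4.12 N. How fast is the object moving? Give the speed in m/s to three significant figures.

2.45 m/s

T = m v²/r ⇒ v = √(T r / m) = √(4.12 × 4.02 / 2.75) = √6.023 = 2.454 m/s.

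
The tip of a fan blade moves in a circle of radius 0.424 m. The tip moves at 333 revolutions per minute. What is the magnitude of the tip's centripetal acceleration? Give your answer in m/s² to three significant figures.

516 m/s²

ω = 333 rev/min × 2π/60 = 34.87 rad/s, so v = ωr = 34.87 × 0.424 = 14.79 m/s.
a_c = v²/r = (14.79)²/0.424 = 218.6/0.424 = 515.6 m/s².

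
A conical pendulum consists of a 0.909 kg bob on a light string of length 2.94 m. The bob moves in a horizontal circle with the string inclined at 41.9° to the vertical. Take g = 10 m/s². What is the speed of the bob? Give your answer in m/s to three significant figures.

The radius of the circle is r = L sinθ = 2.94 × sin 41.9° = 1.963 m.
Horizontally T sinθ = mv²/r and vertically T cosθ = mg, so tanθ = v²/(rg).
v = √(r g tanθ) = √(1.963 × 10.0 × 0.8972) = √17.62 = 4.197 m/s.

4.20 m/s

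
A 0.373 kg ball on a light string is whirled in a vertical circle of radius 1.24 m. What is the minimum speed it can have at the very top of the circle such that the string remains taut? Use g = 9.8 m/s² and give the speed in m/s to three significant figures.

At the top, both weight mg and T point toward the centre: T + mg = mv²/r.
At minimum speed T → 0, so mg = mv_min²/r ⇒ v_min = √(g r) = √(9.8 × 1.24) = 3.486 m/s.

3.49 m/s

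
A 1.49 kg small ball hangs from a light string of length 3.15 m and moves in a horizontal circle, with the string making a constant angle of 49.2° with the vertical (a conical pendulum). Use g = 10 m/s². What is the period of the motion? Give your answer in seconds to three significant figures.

r = L sinθ = 2.385 m. From T sinθ = mω²r and T cosθ = mg: tanθ = ω²r/g, so ω² = g tanθ / r = g/(L cosθ).
ω = √(g/(L cosθ)) = √(10.0/(3.15 × 0.6534)) = √4.858 = 2.204 rad/s.
Period = 2π/ω = 2.851 s.

2.85 s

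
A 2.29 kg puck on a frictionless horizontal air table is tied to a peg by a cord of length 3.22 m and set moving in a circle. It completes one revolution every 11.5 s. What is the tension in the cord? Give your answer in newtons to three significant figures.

2.20 N

v = 2πr/T = 2π × 3.22/11.5 = 1.759 m/s.
The tension is the only horizontal force, so it supplies the full centripetal force: T = m v²/r = 2.29 × (1.759)²/3.22 = 2.29 × 3.095/3.22 = 2.201 N.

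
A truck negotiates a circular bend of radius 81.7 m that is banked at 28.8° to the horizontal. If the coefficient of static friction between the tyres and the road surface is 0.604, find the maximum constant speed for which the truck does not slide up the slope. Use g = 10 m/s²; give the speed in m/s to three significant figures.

37.6 m/s

At the maximum speed, friction acts down the slope at its limiting value f = μN. Radially (horizontal, toward centre): N sinθ + μN cosθ = mv²/r. Vertically: N cosθ − μN sinθ = mg.
Dividing: v² = r g (sinθ + μcosθ)/(cosθ − μsinθ).
sinθ + μcosθ = 0.4818 + 0.604×0.8763 = 1.011; cosθ − μsinθ = 0.8763 − 0.604×0.4818 = 0.5853.
v² = 81.7 × 10.0 × 1.011/0.5853 = 1411 m²/s², so v = 37.57 m/s.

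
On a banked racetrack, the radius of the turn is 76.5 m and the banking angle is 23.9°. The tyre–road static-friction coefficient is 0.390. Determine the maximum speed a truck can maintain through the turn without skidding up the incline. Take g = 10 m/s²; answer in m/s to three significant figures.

At the maximum speed, friction acts down the slope at its limiting value f = μN. Radially (horizontal, toward centre): N sinθ + μN cosθ = mv²/r. Vertically: N cosθ − μN sinθ = mg.
Dividing: v² = r g (sinθ + μcosθ)/(cosθ − μsinθ).
sinθ + μcosθ = 0.4051 + 0.390×0.9143 = 0.7617; cosθ − μsinθ = 0.9143 − 0.390×0.4051 = 0.7562.
v² = 76.5 × 10.0 × 0.7617/0.7562 = 770.5 m²/s², so v = 27.76 m/s.

27.8 m/s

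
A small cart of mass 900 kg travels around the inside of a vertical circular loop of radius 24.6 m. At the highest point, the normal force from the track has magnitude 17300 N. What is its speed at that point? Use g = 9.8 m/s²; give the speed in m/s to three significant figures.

26.7 m/s

At the top, N + mg = mv²/r, so v = √(r(N/m + g)) = √(24.6 × (17300/900 + 9.8)) = √(24.6 × 29.02) = √713.9 = 26.72 m/s.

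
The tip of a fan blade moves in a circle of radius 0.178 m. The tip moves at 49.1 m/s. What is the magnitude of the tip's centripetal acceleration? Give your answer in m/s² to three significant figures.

a_c = v²/r = (49.10)²/0.178 = 2411/0.178 = 13540 m/s².

13500 m/s²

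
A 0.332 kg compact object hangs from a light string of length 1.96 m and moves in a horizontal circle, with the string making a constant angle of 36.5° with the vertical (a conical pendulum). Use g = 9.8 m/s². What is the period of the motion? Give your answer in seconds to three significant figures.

r = L sinθ = 1.166 m. From T sinθ = mω²r and T cosθ = mg: tanθ = ω²r/g, so ω² = g tanθ / r = g/(L cosθ).
ω = √(g/(L cosθ)) = √(9.8/(1.96 × 0.8039)) = √6.220 = 2.494 rad/s.
Period = 2π/ω = 2.519 s.

2.52 s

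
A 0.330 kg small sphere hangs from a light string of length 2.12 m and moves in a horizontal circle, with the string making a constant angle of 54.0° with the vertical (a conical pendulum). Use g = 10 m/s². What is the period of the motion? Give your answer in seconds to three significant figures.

r = L sinθ = 1.715 m. From T sinθ = mω²r and T cosθ = mg: tanθ = ω²r/g, so ω² = g tanθ / r = g/(L cosθ).
ω = √(g/(L cosθ)) = √(10.0/(2.12 × 0.5878)) = √8.025 = 2.833 rad/s.
Period = 2π/ω = 2.218 s.

2.22 s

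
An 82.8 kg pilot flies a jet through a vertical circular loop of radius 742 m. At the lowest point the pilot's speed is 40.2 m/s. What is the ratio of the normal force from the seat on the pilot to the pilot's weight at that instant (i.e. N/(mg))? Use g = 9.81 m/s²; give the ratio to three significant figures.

1.22

At the bottom, N − mg = mv²/r, so N = m(v²/r + g) and N/(mg) = v²/(rg) + 1 = (40.2)²/(742 × 9.81) + 1 = 0.2220 + 1 = 1.222.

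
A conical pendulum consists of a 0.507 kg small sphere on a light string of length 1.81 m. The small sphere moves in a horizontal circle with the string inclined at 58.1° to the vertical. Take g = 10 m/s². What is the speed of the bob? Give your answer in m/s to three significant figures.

The radius of the circle is r = L sinθ = 1.81 × sin 58.1° = 1.537 m.
Horizontally T sinθ = mv²/r and vertically T cosθ = mg, so tanθ = v²/(rg).
v = √(r g tanθ) = √(1.537 × 10.0 × 1.607) = √24.69 = 4.969 m/s.

4.97 m/s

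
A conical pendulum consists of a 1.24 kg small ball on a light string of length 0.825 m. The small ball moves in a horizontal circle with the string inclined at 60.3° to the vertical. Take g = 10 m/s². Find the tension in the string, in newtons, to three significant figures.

25.0 N

Vertically the bob has no acceleration, so T cosθ = mg.
T = mg/cosθ = 1.24 × 10.0 / cos 60.3° = 12.40/0.4955 = 25.03 N.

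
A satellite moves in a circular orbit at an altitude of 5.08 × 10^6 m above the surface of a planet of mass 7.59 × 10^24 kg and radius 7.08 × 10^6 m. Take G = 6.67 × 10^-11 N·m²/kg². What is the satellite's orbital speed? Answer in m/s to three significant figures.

Orbital radius r = R + h = 7.08 × 10^6 + 5.08 × 10^6 = 1.216 × 10^7 m.
Gravity supplies the centripetal force: G M m / r² = m v² / r, so v = √(GM/r).
v = √(6.67 × 10^-11 × 7.59 × 10^24 / 1.216 × 10^7) = √(4.163 × 10^7) = 6452 m/s.

6450 m/s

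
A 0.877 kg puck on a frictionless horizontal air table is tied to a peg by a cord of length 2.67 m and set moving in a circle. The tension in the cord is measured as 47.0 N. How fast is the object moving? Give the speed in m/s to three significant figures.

T = m v²/r ⇒ v = √(T r / m) = √(47.0 × 2.67 / 0.877) = √143.1 = 11.96 m/s.

12.0 m/s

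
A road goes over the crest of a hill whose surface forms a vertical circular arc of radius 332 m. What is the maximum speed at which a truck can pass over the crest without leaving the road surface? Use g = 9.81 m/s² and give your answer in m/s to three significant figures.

At the crest the centre of the circle is below the truck, so the net downward (centripetal) force is mg − N = mv²/r.
The truck leaves the road when N → 0, giving v_max = √(g r) = √(9.81 × 332) = 57.07 m/s.

57.1 m/s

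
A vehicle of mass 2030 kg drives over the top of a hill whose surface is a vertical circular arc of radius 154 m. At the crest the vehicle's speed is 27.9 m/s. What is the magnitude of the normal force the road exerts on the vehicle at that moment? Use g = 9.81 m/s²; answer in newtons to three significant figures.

9650 N

At the crest the centripetal acceleration points downward (toward the centre of the arc), so mg − N = mv²/r.
N = m(g − v²/r) = 2030 × (9.81 − (27.9)²/154) = 2030 × (9.81 − 5.055) = 2030 × 4.755 = 9653 N.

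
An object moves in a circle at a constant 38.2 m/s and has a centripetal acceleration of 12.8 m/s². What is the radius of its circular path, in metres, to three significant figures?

a_c = v²/r ⇒ r = v²/a_c = (38.2)²/12.8 = 1459/12.8 = 114.0 m.

114 m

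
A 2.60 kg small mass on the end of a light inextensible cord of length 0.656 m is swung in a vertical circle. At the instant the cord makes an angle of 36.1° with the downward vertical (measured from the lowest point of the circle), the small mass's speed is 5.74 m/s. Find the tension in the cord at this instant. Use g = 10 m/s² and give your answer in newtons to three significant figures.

152 N

Take the radial direction toward the centre of the circle as positive. The component of the weight along the string toward the centre is −mg cos φ (φ measured from the bottom), so Newton's second law along the string gives T − mg cos φ = m v²/r.
cos 36.1° = 0.8080, so T = m(v²/r + g cos φ) = 2.60 × ((5.74)²/0.656 + 10.0 × 0.8080) = 2.60 × (50.22 + (8.080)) = 2.60 × 58.30 = 151.6 N.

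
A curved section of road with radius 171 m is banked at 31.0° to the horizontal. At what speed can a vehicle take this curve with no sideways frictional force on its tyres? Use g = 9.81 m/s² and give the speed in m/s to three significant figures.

On a frictionless banked curve, N sinθ = mv²/r and N cosθ = mg, so tanθ = v²/(rg).
v = √(r g tanθ) = √(171 × 9.81 × tan 31.0°) = √(171 × 9.81 × 0.6009) = √1008 = 31.75 m/s.

31.7 m/s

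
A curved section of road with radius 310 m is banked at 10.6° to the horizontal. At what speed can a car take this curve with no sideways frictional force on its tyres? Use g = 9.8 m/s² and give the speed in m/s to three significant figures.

23.8 m/s

On a frictionless banked curve, N sinθ = mv²/r and N cosθ = mg, so tanθ = v²/(rg).
v = √(r g tanθ) = √(310 × 9.8 × tan 10.6°) = √(310 × 9.8 × 0.1871) = √568.5 = 23.84 m/s.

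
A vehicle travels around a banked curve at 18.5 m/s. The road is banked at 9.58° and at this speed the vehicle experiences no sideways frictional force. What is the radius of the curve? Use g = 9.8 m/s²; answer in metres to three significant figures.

Frictionless banking: tanθ = v²/(rg), so r = v²/(g tanθ).
r = (18.5)²/(9.8 × tan 9.58°) = 342.2/(9.8 × 0.1688) = 342.2/1.654 = 206.9 m.

207 m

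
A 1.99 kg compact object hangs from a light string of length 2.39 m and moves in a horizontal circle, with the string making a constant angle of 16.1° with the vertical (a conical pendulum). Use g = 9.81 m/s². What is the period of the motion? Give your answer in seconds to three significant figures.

r = L sinθ = 0.6628 m. From T sinθ = mω²r and T cosθ = mg: tanθ = ω²r/g, so ω² = g tanθ / r = g/(L cosθ).
ω = √(g/(L cosθ)) = √(9.81/(2.39 × 0.9608)) = √4.272 = 2.067 rad/s.
Period = 2π/ω = 3.040 s.

3.04 s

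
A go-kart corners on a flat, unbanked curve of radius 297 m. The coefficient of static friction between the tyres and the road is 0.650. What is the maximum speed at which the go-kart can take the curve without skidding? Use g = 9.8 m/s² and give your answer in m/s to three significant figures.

The only inward force on a level bend is static friction, so at the limit f_s = μ_s N = μ_s m g = m v²/r.
Mass cancels: v_max = √(μ_s g r) = √(0.650 × 9.8 × 297) = √1892 = 43.50 m/s.

43.5 m/s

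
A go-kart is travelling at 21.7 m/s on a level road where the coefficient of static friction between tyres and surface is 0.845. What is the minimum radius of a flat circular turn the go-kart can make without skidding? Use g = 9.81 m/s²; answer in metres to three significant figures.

56.8 m

At the limit, μ_s m g = m v²/r, so r_min = v²/(μ_s g) = (21.7)²/(0.845 × 9.81) = 470.9/8.289 = 56.81 m.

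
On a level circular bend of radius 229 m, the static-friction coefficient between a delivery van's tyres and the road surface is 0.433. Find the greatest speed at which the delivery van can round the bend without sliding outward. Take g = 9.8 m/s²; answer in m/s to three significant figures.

Friction provides the centripetal force on a flat curve. At maximum speed it is at its limiting value: μ_s m g = m v²/r.
Mass cancels: v_max = √(μ_s g r) = √(0.433 × 9.8 × 229) = √971.7 = 31.17 m/s.

31.2 m/s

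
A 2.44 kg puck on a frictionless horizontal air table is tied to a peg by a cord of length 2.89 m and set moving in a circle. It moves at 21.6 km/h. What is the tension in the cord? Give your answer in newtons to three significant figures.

30.4 N

v = 21.6 km/h = 21.6/3.6 = 6.000 m/s.
The tension is the only horizontal force, so it supplies the full centripetal force: T = m v²/r = 2.44 × (6.000)²/2.89 = 2.44 × 36.00/2.89 = 30.39 N.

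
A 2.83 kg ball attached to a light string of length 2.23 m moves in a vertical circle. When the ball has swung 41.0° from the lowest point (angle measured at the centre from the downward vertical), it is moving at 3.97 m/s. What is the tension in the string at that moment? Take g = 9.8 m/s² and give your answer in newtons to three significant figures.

40.9 N

Take the radial direction toward the centre of the circle as positive. The component of the weight along the string toward the centre is −mg cos φ (φ measured from the bottom), so Newton's second law along the string gives T − mg cos φ = m v²/r.
cos 41.0° = 0.7547, so T = m(v²/r + g cos φ) = 2.83 × ((3.97)²/2.23 + 9.8 × 0.7547) = 2.83 × (7.068 + (7.396)) = 2.83 × 14.46 = 40.93 N.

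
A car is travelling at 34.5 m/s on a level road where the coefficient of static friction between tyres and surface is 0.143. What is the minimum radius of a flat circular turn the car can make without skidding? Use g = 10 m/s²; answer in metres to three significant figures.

832 m

At the limit, μ_s m g = m v²/r, so r_min = v²/(μ_s g) = (34.5)²/(0.143 × 10.0) = 1190/1.430 = 832.3 m.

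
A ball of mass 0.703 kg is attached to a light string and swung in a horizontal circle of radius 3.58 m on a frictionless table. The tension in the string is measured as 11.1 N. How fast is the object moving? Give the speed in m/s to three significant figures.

T = m v²/r ⇒ v = √(T r / m) = √(11.1 × 3.58 / 0.703) = √56.53 = 7.518 m/s.

7.52 m/s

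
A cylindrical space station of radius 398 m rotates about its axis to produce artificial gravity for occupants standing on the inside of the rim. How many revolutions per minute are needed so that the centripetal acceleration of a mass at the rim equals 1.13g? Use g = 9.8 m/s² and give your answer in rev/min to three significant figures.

1.59 rev/min

Require ω²r = 1.13g, so ω = √(1.13 × 9.8/398) = 0.1668 rad/s.
In rev/min: ω × 60/(2π) = 0.1668 × 60/(2π) = 1.593 rev/min.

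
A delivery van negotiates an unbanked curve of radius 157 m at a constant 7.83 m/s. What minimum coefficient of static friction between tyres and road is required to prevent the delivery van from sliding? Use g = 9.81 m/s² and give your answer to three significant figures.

0.0398

Friction provides the centripetal force: μ_s m g = m v²/r, so μ_s = v²/(g r) = (7.830)²/(9.81 × 157) = 61.31/1540 = 0.03981.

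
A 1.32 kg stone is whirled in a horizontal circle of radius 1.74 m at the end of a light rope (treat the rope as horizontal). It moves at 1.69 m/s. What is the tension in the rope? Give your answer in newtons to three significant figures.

2.17 N

The tension is the only horizontal force, so it supplies the full centripetal force: T = m v²/r = 1.32 × (1.690)²/1.74 = 1.32 × 2.856/1.74 = 2.167 N.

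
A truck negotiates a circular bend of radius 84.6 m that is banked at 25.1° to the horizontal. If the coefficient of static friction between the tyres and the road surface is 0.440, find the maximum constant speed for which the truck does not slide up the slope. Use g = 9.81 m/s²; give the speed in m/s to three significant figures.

30.8 m/s

At the maximum speed, friction acts down the slope at its limiting value f = μN. Radially (horizontal, toward centre): N sinθ + μN cosθ = mv²/r. Vertically: N cosθ − μN sinθ = mg.
Dividing: v² = r g (sinθ + μcosθ)/(cosθ − μsinθ).
sinθ + μcosθ = 0.4242 + 0.440×0.9056 = 0.8226; cosθ − μsinθ = 0.9056 − 0.440×0.4242 = 0.7189.
v² = 84.6 × 9.81 × 0.8226/0.7189 = 949.7 m²/s², so v = 30.82 m/s.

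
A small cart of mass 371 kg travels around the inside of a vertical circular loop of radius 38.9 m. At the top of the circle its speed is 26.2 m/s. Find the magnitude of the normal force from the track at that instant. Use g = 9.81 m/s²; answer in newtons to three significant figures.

2910 N

At the top, both N and the weight mg point inward (toward the centre), so N + mg = mv²/r.
N = m(v²/r − g) = 371 × ((26.2)²/38.9 − 9.81) = 371 × (17.65 − 9.81) = 371 × 7.836 = 2907 N.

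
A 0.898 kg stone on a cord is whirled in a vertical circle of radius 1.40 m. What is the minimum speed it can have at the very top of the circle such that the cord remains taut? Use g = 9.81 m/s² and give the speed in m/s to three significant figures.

At the highest point the centre is directly below, so both the weight and T act inward: T + mg = mv²/r.
At minimum speed T → 0, so mg = mv_min²/r ⇒ v_min = √(g r) = √(9.81 × 1.40) = 3.706 m/s.

3.71 m/s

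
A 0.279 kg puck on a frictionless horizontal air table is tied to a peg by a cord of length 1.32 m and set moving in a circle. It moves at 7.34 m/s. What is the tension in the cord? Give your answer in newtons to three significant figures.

The tension is the only horizontal force, so it supplies the full centripetal force: T = m v²/r = 0.279 × (7.340)²/1.32 = 0.279 × 53.88/1.32 = 11.39 N.

11.4 N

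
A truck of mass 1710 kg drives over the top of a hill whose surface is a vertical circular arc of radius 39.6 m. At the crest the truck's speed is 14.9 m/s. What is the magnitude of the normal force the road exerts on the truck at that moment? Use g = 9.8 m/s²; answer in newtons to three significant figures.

At the crest the centripetal acceleration points downward (toward the centre of the arc), so mg − N = mv²/r.
N = m(g − v²/r) = 1710 × (9.8 − (14.9)²/39.6) = 1710 × (9.8 − 5.606) = 1710 × 4.194 = 7171 N.

7170 N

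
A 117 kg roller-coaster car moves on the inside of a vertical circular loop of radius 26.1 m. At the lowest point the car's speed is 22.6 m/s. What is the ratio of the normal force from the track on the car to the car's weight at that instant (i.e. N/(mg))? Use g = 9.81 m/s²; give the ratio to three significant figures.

2.99

At the bottom, N − mg = mv²/r, so N = m(v²/r + g) and N/(mg) = v²/(rg) + 1 = (22.6)²/(26.1 × 9.81) + 1 = 1.995 + 1 = 2.995.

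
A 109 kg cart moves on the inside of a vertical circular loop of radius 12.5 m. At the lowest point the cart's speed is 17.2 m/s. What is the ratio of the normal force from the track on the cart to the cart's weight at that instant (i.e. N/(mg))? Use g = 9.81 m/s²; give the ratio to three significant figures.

At the bottom, N − mg = mv²/r, so N = m(v²/r + g) and N/(mg) = v²/(rg) + 1 = (17.2)²/(12.5 × 9.81) + 1 = 2.413 + 1 = 3.413.

3.41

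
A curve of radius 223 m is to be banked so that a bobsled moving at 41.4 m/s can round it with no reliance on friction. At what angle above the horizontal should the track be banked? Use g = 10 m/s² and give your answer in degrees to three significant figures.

With no friction, the horizontal component of the normal force provides the centripetal force: N sinθ = mv²/r, while N cosθ = mg vertically.
Dividing: tanθ = v²/(r g) = (41.4)²/(223 × 10.0) = 1714/2230 = 0.7686.
θ = arctan(0.7686) = 37.55°.

37.5°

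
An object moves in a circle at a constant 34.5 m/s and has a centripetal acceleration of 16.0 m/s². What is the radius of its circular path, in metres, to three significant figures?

a_c = v²/r ⇒ r = v²/a_c = (34.5)²/16.0 = 1190/16.0 = 74.39 m.

74.4 m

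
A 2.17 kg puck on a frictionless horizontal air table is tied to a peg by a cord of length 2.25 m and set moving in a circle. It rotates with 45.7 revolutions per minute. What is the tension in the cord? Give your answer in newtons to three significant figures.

112 N

ω = 45.7 rev/min × 2π/60 = 4.786 rad/s, so v = ωr = 4.786 × 2.25 = 10.77 m/s.
The tension is the only horizontal force, so it supplies the full centripetal force: T = m v²/r = 2.17 × (10.77)²/2.25 = 2.17 × 115.9/2.25 = 111.8 N.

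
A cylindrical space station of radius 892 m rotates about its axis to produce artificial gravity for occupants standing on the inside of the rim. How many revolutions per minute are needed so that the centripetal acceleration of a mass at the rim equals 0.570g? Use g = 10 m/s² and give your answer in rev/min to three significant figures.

0.763 rev/min

Require ω²r = 0.570g, so ω = √(0.570 × 10.0/892) = 0.07994 rad/s.
In rev/min: ω × 60/(2π) = 0.07994 × 60/(2π) = 0.7634 rev/min.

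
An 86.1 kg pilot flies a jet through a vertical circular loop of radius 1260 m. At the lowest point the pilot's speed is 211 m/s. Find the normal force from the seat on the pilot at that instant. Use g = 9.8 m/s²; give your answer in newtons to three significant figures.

3890 N

At the lowest point, N points up (toward the centre) and the weight mg points down (away from the centre), so the net inward force is N − mg = mv²/r.
N = m(v²/r + g) = 86.1 × ((211)²/1260 + 9.8) = 86.1 × (35.33 + 9.8) = 86.1 × 45.13 = 3886 N.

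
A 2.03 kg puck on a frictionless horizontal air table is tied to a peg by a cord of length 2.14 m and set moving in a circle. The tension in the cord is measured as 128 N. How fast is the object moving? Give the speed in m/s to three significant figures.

11.6 m/s

T = m v²/r ⇒ v = √(T r / m) = √(128 × 2.14 / 2.03) = √134.9 = 11.62 m/s.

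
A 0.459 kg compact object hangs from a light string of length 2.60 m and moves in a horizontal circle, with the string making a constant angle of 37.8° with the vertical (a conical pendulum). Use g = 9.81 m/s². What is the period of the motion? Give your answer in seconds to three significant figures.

r = L sinθ = 1.594 m. From T sinθ = mω²r and T cosθ = mg: tanθ = ω²r/g, so ω² = g tanθ / r = g/(L cosθ).
ω = √(g/(L cosθ)) = √(9.81/(2.60 × 0.7902)) = √4.775 = 2.185 rad/s.
Period = 2π/ω = 2.875 s.

2.88 s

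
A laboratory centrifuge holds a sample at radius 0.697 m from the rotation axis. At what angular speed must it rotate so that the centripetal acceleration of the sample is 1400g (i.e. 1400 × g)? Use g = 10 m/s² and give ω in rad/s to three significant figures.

142 rad/s

Centripetal acceleration a_c = ω²r. Setting ω²r = 1400g:
ω = √(1400g / r) = √(1400 × 10.0 / 0.697) = √20090 = 141.7 rad/s.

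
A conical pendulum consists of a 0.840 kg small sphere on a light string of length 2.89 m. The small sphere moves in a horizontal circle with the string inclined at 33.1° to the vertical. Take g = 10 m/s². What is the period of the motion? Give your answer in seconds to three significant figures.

3.09 s

r = L sinθ = 1.578 m. From T sinθ = mω²r and T cosθ = mg: tanθ = ω²r/g, so ω² = g tanθ / r = g/(L cosθ).
ω = √(g/(L cosθ)) = √(10.0/(2.89 × 0.8377)) = √4.131 = 2.032 rad/s.
Period = 2π/ω = 3.092 s.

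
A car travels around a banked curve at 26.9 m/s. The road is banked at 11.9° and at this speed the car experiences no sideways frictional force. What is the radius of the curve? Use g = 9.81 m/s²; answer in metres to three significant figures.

350 m

Frictionless banking: tanθ = v²/(rg), so r = v²/(g tanθ).
r = (26.9)²/(9.81 × tan 11.9°) = 723.6/(9.81 × 0.2107) = 723.6/2.067 = 350.0 m.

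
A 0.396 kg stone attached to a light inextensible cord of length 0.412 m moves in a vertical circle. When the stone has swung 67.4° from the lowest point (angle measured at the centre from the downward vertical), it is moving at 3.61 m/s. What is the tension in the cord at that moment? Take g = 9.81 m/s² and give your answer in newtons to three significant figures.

14.0 N

Take the radial direction toward the centre of the circle as positive. The component of the weight along the string toward the centre is −mg cos φ (φ measured from the bottom), so Newton's second law along the string gives T − mg cos φ = m v²/r.
cos 67.4° = 0.3843, so T = m(v²/r + g cos φ) = 0.396 × ((3.61)²/0.412 + 9.81 × 0.3843) = 0.396 × (31.63 + (3.770)) = 0.396 × 35.40 = 14.02 N.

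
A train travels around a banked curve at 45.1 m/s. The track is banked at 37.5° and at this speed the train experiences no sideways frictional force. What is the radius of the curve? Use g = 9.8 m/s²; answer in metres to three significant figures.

270 m

Frictionless banking: tanθ = v²/(rg), so r = v²/(g tanθ).
r = (45.1)²/(9.8 × tan 37.5°) = 2034/(9.8 × 0.7673) = 2034/7.520 = 270.5 m.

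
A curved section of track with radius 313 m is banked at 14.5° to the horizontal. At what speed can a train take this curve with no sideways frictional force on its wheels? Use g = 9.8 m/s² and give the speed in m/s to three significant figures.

On a frictionless banked curve, N sinθ = mv²/r and N cosθ = mg, so tanθ = v²/(rg).
v = √(r g tanθ) = √(313 × 9.8 × tan 14.5°) = √(313 × 9.8 × 0.2586) = √793.3 = 28.17 m/s.

28.2 m/s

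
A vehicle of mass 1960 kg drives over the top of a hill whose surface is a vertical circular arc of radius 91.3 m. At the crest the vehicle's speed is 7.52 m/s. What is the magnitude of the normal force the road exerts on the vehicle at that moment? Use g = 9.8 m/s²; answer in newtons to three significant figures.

18000 N

At the crest the centripetal acceleration points downward (toward the centre of the arc), so mg − N = mv²/r.
N = m(g − v²/r) = 1960 × (9.8 − (7.52)²/91.3) = 1960 × (9.8 − 0.6194) = 1960 × 9.181 = 17990 N.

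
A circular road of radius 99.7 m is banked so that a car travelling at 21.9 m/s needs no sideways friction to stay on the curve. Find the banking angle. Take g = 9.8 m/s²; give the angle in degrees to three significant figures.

26.1°

With no friction, the horizontal component of the normal force provides the centripetal force: N sinθ = mv²/r, while N cosθ = mg vertically.
Dividing: tanθ = v²/(r g) = (21.9)²/(99.7 × 9.8) = 479.6/977.1 = 0.4909.
θ = arctan(0.4909) = 26.15°.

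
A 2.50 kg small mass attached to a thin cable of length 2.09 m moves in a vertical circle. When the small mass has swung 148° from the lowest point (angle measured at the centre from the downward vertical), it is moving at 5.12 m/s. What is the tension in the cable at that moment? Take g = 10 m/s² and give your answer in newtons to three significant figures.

Take the radial direction toward the centre of the circle as positive. The component of the weight along the string toward the centre is −mg cos φ (φ measured from the bottom), so Newton's second law along the string gives T − mg cos φ = m v²/r.
cos 148° = -0.8480, so T = m(v²/r + g cos φ) = 2.50 × ((5.12)²/2.09 + 10.0 × -0.8480) = 2.50 × (12.54 + (-8.480)) = 2.50 × 4.062 = 10.16 N.

10.2 N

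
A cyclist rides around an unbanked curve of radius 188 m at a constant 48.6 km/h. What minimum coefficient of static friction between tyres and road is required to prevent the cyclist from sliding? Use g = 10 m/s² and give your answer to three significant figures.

0.0969

v = 48.6/3.6 = 13.50 m/s.
Friction provides the centripetal force: μ_s m g = m v²/r, so μ_s = v²/(g r) = (13.50)²/(10.0 × 188) = 182.2/1880 = 0.09694.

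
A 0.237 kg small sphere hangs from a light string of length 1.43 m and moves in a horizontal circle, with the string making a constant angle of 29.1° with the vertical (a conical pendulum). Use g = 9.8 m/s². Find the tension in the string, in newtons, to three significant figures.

2.66 N

Vertically the bob has no acceleration, so T cosθ = mg.
T = mg/cosθ = 0.237 × 9.8 / cos 29.1° = 2.323/0.8738 = 2.658 N.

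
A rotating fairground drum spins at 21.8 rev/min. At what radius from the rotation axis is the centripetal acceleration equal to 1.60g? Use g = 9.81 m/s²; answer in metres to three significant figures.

3.01 m

ω = 21.8 rev/min × 2π/60 = 2.283 rad/s.
a_c = ω²r = 1.60g ⇒ r = 1.60 × 9.81 / (2.283)² = 15.70/5.212 = 3.012 m.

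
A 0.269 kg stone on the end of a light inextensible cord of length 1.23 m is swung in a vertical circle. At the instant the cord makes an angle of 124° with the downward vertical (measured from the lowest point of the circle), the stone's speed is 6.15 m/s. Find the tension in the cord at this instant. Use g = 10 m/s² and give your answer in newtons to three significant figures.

Take the radial direction toward the centre of the circle as positive. The component of the weight along the string toward the centre is −mg cos φ (φ measured from the bottom), so Newton's second law along the string gives T − mg cos φ = m v²/r.
cos 124° = -0.5592, so T = m(v²/r + g cos φ) = 0.269 × ((6.15)²/1.23 + 10.0 × -0.5592) = 0.269 × (30.75 + (-5.592)) = 0.269 × 25.16 = 6.768 N.

6.77 N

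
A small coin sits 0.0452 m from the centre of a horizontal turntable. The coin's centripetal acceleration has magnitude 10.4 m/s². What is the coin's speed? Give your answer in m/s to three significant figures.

a_c = v²/r ⇒ v = √(a_c · r) = √(10.4 × 0.0452) = √0.4701 = 0.6856 m/s.

0.686 m/s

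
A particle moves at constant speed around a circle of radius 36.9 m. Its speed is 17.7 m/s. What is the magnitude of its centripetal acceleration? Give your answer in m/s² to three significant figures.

a_c = v²/r = (17.70)²/36.9 = 313.3/36.9 = 8.490 m/s².

8.49 m/s²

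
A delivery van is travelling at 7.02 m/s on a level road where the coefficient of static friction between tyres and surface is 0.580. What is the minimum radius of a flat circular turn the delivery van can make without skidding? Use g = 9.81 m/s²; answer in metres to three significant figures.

At the limit, μ_s m g = m v²/r, so r_min = v²/(μ_s g) = (7.02)²/(0.580 × 9.81) = 49.28/5.690 = 8.661 m.

8.66 m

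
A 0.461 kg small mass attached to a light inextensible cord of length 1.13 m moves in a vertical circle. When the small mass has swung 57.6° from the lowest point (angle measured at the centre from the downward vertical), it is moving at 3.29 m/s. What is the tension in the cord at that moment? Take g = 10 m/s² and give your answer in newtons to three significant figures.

Take the radial direction toward the centre of the circle as positive. The component of the weight along the string toward the centre is −mg cos φ (φ measured from the bottom), so Newton's second law along the string gives T − mg cos φ = m v²/r.
cos 57.6° = 0.5358, so T = m(v²/r + g cos φ) = 0.461 × ((3.29)²/1.13 + 10.0 × 0.5358) = 0.461 × (9.579 + (5.358)) = 0.461 × 14.94 = 6.886 N.

6.89 N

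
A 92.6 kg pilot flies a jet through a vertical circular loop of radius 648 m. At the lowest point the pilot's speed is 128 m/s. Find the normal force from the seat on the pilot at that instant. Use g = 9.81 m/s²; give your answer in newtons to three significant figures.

3250 N

At the lowest point, N points up (toward the centre) and the weight mg points down (away from the centre), so the net inward force is N − mg = mv²/r.
N = m(v²/r + g) = 92.6 × ((128)²/648 + 9.81) = 92.6 × (25.28 + 9.81) = 92.6 × 35.09 = 3250 N.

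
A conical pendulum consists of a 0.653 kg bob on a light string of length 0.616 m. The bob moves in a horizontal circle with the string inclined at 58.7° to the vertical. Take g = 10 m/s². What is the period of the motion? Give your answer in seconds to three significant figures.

r = L sinθ = 0.5263 m. From T sinθ = mω²r and T cosθ = mg: tanθ = ω²r/g, so ω² = g tanθ / r = g/(L cosθ).
ω = √(g/(L cosθ)) = √(10.0/(0.616 × 0.5195)) = √31.25 = 5.590 rad/s.
Period = 2π/ω = 1.124 s.

1.12 s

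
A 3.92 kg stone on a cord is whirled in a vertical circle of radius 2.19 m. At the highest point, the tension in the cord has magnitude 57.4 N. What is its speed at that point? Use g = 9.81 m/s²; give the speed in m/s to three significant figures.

7.32 m/s

At the top, T + mg = mv²/r, so v = √(r(T/m + g)) = √(2.19 × (57.4/3.92 + 9.81)) = √(2.19 × 24.45) = √53.55 = 7.318 m/s.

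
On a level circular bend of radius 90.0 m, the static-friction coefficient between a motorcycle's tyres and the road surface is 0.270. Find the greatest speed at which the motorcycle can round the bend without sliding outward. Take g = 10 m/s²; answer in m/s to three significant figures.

The only inward force on a level bend is static friction, so at the limit f_s = μ_s N = μ_s m g = m v²/r.
Mass cancels: v_max = √(μ_s g r) = √(0.270 × 10.0 × 90.0) = √243.0 = 15.59 m/s.

15.6 m/s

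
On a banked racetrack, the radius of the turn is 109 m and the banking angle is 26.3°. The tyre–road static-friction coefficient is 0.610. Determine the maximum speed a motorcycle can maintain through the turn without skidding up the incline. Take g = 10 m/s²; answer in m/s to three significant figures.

At the maximum speed, friction acts down the slope at its limiting value f = μN. Radially (horizontal, toward centre): N sinθ + μN cosθ = mv²/r. Vertically: N cosθ − μN sinθ = mg.
Dividing: v² = r g (sinθ + μcosθ)/(cosθ − μsinθ).
sinθ + μcosθ = 0.4431 + 0.610×0.8965 = 0.9899; cosθ − μsinθ = 0.8965 − 0.610×0.4431 = 0.6262.
v² = 109 × 10.0 × 0.9899/0.6262 = 1723 m²/s², so v = 41.51 m/s.

41.5 m/s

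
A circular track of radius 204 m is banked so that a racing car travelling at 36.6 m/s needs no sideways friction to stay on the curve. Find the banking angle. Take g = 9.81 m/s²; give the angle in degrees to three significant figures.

33.8°

For a frictionless banked turn: horizontally N sinθ = mv²/r and vertically N cosθ = mg.
Dividing: tanθ = v²/(r g) = (36.6)²/(204 × 9.81) = 1340/2001 = 0.6694.
θ = arctan(0.6694) = 33.80°.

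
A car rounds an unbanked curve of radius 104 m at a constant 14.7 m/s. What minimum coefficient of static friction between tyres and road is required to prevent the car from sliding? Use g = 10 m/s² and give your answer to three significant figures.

0.208

Friction provides the centripetal force: μ_s m g = m v²/r, so μ_s = v²/(g r) = (14.70)²/(10.0 × 104) = 216.1/1040 = 0.2078.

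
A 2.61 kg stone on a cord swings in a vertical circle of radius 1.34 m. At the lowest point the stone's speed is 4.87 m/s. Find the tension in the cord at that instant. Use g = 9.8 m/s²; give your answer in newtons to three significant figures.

71.8 N

At the lowest point, T points up (toward the centre) and the weight mg points down (away from the centre), so the net inward force is T − mg = mv²/r.
T = m(v²/r + g) = 2.61 × ((4.87)²/1.34 + 9.8) = 2.61 × (17.70 + 9.8) = 2.61 × 27.50 = 71.77 N.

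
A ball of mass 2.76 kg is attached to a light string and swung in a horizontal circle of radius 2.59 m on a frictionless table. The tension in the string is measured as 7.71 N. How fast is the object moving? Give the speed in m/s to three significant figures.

T = m v²/r ⇒ v = √(T r / m) = √(7.71 × 2.59 / 2.76) = √7.235 = 2.690 m/s.

2.69 m/s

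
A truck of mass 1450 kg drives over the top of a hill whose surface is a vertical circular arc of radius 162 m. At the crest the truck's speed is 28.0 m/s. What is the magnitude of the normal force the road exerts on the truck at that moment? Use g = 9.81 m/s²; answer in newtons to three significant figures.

7210 N

At the crest the centripetal acceleration points downward (toward the centre of the arc), so mg − N = mv²/r.
N = m(g − v²/r) = 1450 × (9.81 − (28.0)²/162) = 1450 × (9.81 − 4.840) = 1450 × 4.970 = 7207 N.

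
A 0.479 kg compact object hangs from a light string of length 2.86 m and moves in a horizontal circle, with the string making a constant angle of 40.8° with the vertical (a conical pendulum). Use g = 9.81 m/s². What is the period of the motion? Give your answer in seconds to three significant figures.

2.95 s

r = L sinθ = 1.869 m. From T sinθ = mω²r and T cosθ = mg: tanθ = ω²r/g, so ω² = g tanθ / r = g/(L cosθ).
ω = √(g/(L cosθ)) = √(9.81/(2.86 × 0.7570)) = √4.531 = 2.129 rad/s.
Period = 2π/ω = 2.952 s.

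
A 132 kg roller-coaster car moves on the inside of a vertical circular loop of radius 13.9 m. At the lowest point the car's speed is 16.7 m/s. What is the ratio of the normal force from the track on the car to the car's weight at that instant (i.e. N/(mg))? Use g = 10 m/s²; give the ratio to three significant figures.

3.01

At the bottom, N − mg = mv²/r, so N = m(v²/r + g) and N/(mg) = v²/(rg) + 1 = (16.7)²/(13.9 × 10.0) + 1 = 2.006 + 1 = 3.006.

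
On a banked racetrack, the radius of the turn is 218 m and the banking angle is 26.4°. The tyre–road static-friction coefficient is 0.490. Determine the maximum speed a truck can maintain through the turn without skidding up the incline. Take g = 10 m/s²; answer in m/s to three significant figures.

At the maximum speed, friction acts down the slope at its limiting value f = μN. Radially (horizontal, toward centre): N sinθ + μN cosθ = mv²/r. Vertically: N cosθ − μN sinθ = mg.
Dividing: v² = r g (sinθ + μcosθ)/(cosθ − μsinθ).
sinθ + μcosθ = 0.4446 + 0.490×0.8957 = 0.8835; cosθ − μsinθ = 0.8957 − 0.490×0.4446 = 0.6778.
v² = 218 × 10.0 × 0.8835/0.6778 = 2842 m²/s², so v = 53.31 m/s.

53.3 m/s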